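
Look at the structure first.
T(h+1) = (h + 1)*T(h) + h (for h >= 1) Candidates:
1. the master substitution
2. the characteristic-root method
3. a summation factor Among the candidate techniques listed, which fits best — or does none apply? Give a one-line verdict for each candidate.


Verdict: a summation factor — first-order linear but the coefficient h + 1 moves with the index — divide by the cumulative product and telescope.
- the master substitution — there is no divide-the-index recursive argument.
- the characteristic-root method: the coefficients change with the index, which the root method cannot absorb.
- a summation factor — yes — fits the structure here.


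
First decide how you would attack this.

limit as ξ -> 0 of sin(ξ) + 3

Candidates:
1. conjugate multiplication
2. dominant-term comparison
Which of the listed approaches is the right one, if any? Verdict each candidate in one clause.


Best approach: no special technique — no zero denominators, no indeterminate clash at 0 — substitute and read off the value.
- conjugate multiplication: there are no radicals in tension whose conjugate would simplify matters.
- dominant-term comparison: no dominant power emerges to decide the limit by degree comparison.


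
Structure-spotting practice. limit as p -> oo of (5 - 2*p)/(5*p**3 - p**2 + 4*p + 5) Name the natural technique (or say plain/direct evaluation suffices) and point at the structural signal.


Technique: dominant-term comparison — divide through by the highest power of p; every lower-order term dies and the dominant terms decide the limit. As a single quotient, the ∞/∞ shape would yield to repeated differentiation as well — the growth comparison gets there in one look.


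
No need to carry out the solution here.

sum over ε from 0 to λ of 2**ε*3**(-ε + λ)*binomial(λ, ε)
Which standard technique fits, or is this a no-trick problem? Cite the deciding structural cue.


Technique: the binomial theorem — the summand is term ε of a binomial expansion in 2 and 3; the whole sum is a single power.


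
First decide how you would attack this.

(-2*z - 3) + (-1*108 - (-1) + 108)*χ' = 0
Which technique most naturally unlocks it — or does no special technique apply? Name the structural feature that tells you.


Verdict: no special technique — solved for the derivative, χ never appears on the right — this is a direct integration in z, not a differential-equations problem at heart.


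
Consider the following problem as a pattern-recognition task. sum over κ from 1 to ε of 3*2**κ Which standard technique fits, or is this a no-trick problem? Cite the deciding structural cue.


Method: the geometric series formula — check a ratio of consecutive terms: it is 2, independent of the index, so the geometric formula closes the sum.


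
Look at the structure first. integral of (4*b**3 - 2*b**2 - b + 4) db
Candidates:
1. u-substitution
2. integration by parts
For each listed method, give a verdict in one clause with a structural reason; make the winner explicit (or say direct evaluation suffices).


Verdict: no special technique — nothing composite, nothing rational, nothing trigonometric — each constant-multiple power of b integrates by the power rule alone.
- u-substitution: no substitution does more than relabel what direct integration already handles.
- integration by parts: splitting off a factor buys nothing — the integrand integrates directly without parts.


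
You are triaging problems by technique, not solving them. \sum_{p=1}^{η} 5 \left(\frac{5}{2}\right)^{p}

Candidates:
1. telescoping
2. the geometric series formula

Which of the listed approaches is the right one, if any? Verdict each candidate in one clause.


Method: the geometric series formula — each term is \frac{5}{2} times the previous one, so the geometric-series formula applies directly.
- telescoping — computed from the summand as displayed, the partial sums build up without the pairwise collapse telescoping exploits.
- the geometric series formula: a fit — the right tool for this form.


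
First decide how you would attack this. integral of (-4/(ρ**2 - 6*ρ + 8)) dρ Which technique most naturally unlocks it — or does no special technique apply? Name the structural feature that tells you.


Verdict: partial fractions — the denominator ρ**2 - 6*ρ + 8 factors, so the quotient decomposes into elementary partial fractions term by term.


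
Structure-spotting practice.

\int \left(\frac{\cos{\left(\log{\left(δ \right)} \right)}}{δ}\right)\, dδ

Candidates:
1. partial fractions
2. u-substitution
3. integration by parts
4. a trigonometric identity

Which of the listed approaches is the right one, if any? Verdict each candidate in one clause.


Verdict: u-substitution — collected, the integrand has one factor that is, up to a constant, the derivative of an inner expression the rest depends on — substitute for that inner expression.
- partial fractions — the expression is not a ratio of polynomials that decomposes further.
- u-substitution — a fit — the right tool for this form.
- integration by parts — the nonconstant-polynomial-times-standard-kernel pattern (an exp, sine, cosine, or logarithm partner) is absent.
- a trigonometric identity — the trigonometric factor has no even power to reduce and no cross-frequency product to convert — the standard power-reduction and product-to-sum identities do not engage it.


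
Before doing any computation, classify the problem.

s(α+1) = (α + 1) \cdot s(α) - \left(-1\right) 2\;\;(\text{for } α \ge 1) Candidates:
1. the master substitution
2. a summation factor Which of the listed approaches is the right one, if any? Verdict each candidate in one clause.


Method: a summation factor — the coefficient α + 1 drifts with the index, so no fixed root exists; normalizing by the cumulative product telescopes it.
- the master substitution: the recursion steps by a constant offset, so exponential reindexing is pointless.
- a summation factor — applicable, and directly so.


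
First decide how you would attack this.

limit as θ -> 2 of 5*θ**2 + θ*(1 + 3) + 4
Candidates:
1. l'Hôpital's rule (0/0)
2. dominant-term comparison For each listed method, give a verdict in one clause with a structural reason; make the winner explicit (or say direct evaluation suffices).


Technique: no special technique — nothing blocks direct substitution at 2: plug in and finish.
- l'Hôpital's rule (0/0): substituting the point produces a determinate value, not a 0 over 0 clash.
- dominant-term comparison — no ranking of term growth rates resolves the limit here.


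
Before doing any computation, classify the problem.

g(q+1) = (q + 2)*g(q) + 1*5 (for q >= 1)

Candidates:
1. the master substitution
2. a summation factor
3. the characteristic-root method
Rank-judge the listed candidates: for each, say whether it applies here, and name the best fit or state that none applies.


Method: a summation factor — with the index-dependent coefficient q + 2, dividing by the cumulative product turns the left side into a pure difference.
- the master substitution: no fixed divisor shrinks the index between calls.
- a summation factor — applicable, and directly so.
- the characteristic-root method — the coefficients vary with the index, breaking the constant-coefficient structure the method needs.


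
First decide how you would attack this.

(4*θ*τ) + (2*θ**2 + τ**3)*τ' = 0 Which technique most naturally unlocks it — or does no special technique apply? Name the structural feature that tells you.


Best approach: the exact-equation method — the compatibility test passes: the τ-derivative of 4*θ*τ matches the θ-derivative of 2*θ**2 + τ**3, so integrate a potential.


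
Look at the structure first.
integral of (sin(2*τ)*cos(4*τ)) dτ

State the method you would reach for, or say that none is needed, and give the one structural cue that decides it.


Best approach: a trigonometric identity — mixed-frequency products such as sin(2*τ)*cos(4*τ) are designed for the product-to-sum formula.


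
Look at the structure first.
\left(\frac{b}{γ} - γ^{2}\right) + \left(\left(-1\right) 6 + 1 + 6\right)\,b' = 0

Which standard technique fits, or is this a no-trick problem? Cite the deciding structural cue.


Technique: a linear integrating factor — linear in the unknown with genuine forcing: multiply through by the exponential of the integrated coefficient and the left side closes into one derivative.


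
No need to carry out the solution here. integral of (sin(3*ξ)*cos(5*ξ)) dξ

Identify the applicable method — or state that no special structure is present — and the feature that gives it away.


Method: a trigonometric identity — the identity turns sin(3*ξ)*cos(5*ξ) into two lone cosines/sines, each trivially integrable.


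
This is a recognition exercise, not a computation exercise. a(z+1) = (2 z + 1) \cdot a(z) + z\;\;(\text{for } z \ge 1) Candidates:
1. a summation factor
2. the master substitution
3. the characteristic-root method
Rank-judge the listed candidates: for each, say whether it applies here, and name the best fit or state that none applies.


Verdict: a summation factor — rescale the sequence by the product of the weights 2 z + 1 so far — the recurrence collapses to a plain running sum.
- a summation factor — a fit — the right tool for this form.
- the master substitution — no fixed divisor shrinks the index between calls.
- the characteristic-root method — an index-dependent weight blocks the pure exponential ansatz.


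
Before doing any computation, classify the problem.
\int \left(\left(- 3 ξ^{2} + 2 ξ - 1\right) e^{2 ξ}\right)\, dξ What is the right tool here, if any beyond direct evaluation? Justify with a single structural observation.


Best approach: integration by parts — the integrand splits as - 3 ξ^{2} + 2 ξ - 1 times e^{2 ξ} — repeatedly differentiating the polynomial part kills it, which is the parts ladder.


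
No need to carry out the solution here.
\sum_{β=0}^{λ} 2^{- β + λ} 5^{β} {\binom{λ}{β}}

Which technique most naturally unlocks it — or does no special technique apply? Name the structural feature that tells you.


Best approach: the binomial theorem — the binomial coefficients weight matched powers of 5 and 2, which is exactly the expansion of a binomial power.


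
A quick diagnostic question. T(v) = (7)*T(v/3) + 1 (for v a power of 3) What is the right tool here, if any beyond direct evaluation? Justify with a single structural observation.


Technique: the master substitution — the index is divided (v/3), not shifted — substitute v = 3^m to straighten it into a shift recurrence.


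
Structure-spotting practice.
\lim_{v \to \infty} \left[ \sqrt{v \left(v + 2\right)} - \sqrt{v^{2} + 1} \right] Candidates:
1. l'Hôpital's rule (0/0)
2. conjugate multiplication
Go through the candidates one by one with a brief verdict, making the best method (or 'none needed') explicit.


Method: conjugate multiplication — both pieces blow up but their difference is finite; the conjugate trick rationalizes \sqrt{v \left(v + 2\right)} - \sqrt{v^{2} + 1}.
- l'Hôpital's rule (0/0) — no quotient structure at all: the clash is ∞ minus ∞, which rationalizing converts into a tractable ratio.
- conjugate multiplication — yes, a natural case for it.


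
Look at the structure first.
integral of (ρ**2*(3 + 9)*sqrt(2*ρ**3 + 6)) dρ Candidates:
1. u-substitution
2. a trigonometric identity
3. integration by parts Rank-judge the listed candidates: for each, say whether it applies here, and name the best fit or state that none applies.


Best approach: u-substitution — read it as f(2*ρ**3 + 6) times a constant multiple of d(2*ρ**3 + 6): one substitution, u = 2*ρ**3 + 6, finishes it.
- u-substitution: a fit — the right tool for this form.
- a trigonometric identity: there is no trigonometric structure at all — the integrand carries no sine or cosine to rewrite.
- integration by parts — a polynomial factor is present, but its partner is not an exp, sine, or cosine of a degree-1 argument, nor a logarithm.


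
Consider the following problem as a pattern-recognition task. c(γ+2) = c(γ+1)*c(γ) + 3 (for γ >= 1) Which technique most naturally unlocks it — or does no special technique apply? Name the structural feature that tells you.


Diagnosis: no special technique — the unknown sequence enters the update nonlinearly, so no linear method fits the recurrence as written — direct iteration remains.


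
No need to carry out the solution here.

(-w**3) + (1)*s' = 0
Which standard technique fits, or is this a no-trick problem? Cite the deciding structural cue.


Technique: no special technique — solved for the derivative, no s appears — this is antidifferentiation in w wearing ODE clothing.


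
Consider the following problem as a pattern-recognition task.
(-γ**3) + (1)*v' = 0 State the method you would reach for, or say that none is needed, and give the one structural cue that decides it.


Best approach: no special technique — with v absent the equation is not coupled at all: direct integration in γ.


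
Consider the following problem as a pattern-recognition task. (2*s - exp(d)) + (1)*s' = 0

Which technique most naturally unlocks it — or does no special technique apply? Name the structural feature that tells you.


Method: a linear integrating factor — first power of s, nonzero forcing: the integrating-factor recipe applies verbatim with p = 2.


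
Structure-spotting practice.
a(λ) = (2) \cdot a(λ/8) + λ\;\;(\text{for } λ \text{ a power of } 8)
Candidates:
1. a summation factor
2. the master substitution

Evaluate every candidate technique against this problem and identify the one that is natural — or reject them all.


Technique: the master substitution — treat m = log base 8 of λ as the new clock: one recursion step advances m by one while λ scales by 8.
- a summation factor: the recursion divides its index rather than shifting it — there is no previous-term chain for a summation factor to telescope.
- the master substitution — yes, a natural case for it.


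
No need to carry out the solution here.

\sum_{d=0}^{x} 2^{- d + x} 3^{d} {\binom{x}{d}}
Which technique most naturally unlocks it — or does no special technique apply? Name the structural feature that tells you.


Method: the binomial theorem — the binomial coefficients weight matched powers of 3 and 2, which is exactly the expansion of a binomial power.


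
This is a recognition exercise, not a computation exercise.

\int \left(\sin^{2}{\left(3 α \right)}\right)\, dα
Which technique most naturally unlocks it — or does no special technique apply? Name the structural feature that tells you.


Diagnosis: a trigonometric identity — reduce \sin^{2}{\left(3 α \right)} with the power-reduction formula and the integral becomes first-degree trigonometry.


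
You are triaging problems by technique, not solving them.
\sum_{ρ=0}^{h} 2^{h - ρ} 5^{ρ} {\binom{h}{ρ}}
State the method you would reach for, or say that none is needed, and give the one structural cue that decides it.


Verdict: the binomial theorem — terms weighting {\binom{h}{ρ}} against matched powers of 5 and 2 reassemble into (5 + 2)^h by the binomial theorem.


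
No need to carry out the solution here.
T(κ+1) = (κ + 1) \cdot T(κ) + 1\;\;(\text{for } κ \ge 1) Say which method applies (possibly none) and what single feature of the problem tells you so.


Diagnosis: a summation factor — with the index-dependent coefficient κ + 1, dividing by the cumulative product turns the left side into a pure difference.


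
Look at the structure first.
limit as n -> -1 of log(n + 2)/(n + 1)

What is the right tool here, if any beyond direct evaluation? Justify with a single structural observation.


Technique: l'Hôpital's rule (0/0) — the 0/0 form at -1 is the signature situation for l'Hôpital's rule. A local series expansion at the point resolves it as well; the rule is the packaged version of that step.


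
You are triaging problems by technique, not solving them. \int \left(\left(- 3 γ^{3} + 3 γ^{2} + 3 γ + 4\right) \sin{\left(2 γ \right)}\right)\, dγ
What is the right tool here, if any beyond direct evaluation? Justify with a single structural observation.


Technique: integration by parts — a polynomial - 3 γ^{3} + 3 γ^{2} + 3 γ + 4 against the kernel \sin{\left(2 γ \right)} is the signature bounded-ladder case for integration by parts.


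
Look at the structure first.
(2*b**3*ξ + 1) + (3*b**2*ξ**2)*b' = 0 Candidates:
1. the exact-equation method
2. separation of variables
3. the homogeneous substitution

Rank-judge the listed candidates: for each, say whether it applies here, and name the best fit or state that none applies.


Method: the exact-equation method — because the two cross partials coincide, the form is conservative as written — recover its potential in (ξ, b).
- the exact-equation method: yes, a natural case for it.
- separation of variables: the two dependences do not factor apart.
- the homogeneous substitution — solved for the derivative, the right side changes under joint scaling of the two variables.


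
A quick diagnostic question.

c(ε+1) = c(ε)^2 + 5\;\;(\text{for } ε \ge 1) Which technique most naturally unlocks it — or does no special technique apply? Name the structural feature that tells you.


Verdict: no special technique — the recurrence is nonlinear in the sequence values; study it directly, no linear machinery applies.


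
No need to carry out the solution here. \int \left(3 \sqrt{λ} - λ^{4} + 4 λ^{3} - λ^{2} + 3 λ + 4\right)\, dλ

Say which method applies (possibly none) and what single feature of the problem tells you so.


Technique: no special technique — scan for structure and find none: constant multiples of powers of λ, integrate directly.


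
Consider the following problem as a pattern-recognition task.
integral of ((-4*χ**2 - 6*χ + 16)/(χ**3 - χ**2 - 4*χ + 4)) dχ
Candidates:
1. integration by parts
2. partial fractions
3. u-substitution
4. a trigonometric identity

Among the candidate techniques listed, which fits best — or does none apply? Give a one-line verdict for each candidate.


Verdict: partial fractions — a proper rational integrand over the factorable χ**3 - χ**2 - 4*χ + 4: partial fractions reduce it to elementary pieces.
- integration by parts — the nonconstant-polynomial-times-standard-kernel pattern (an exp, sine, cosine, or logarithm partner) is absent.
- partial fractions: yes — fits the structure here.
- u-substitution — no subexpression of the integrand pairs with its own derivative as a factor — individual terms may offer their own substitutions, but any change of variable covering the whole integral would have to be constructed from outside the expression.
- a trigonometric identity: with no trigonometric functions present, identity rewriting has no target.


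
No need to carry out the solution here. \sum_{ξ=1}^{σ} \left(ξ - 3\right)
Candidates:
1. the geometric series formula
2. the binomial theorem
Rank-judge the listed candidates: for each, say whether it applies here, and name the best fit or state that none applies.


Diagnosis: no special technique — no ratio, no shift structure, no binomial pattern: sum the constant-multiple powers of ξ with known formulas.
- the geometric series formula: consecutive terms are not related by a fixed multiplier.
- the binomial theorem — there is no sum-raised-to-a-power identity hiding in these terms.


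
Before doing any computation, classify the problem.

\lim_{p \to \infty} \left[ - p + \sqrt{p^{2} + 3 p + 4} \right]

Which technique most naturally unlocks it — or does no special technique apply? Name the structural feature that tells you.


Technique: conjugate multiplication — an infinity-minus-infinity difference with a surviving radical — multiply by the conjugate to cancel the divergence.


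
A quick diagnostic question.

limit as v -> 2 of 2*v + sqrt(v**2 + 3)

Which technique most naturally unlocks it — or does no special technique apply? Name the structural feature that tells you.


Best approach: no special technique — no vanishing denominator and no indeterminate clash at the point — evaluation is immediate.


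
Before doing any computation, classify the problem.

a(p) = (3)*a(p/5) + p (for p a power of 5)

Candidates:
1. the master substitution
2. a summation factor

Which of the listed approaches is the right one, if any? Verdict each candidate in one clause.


Method: the master substitution — treat m = log base 5 of p as the new clock: one recursion step advances m by one while p scales by 5.
- the master substitution: yes, a natural case for it.
- a summation factor: the recursion divides its index rather than shifting it — there is no previous-term chain for a summation factor to telescope.


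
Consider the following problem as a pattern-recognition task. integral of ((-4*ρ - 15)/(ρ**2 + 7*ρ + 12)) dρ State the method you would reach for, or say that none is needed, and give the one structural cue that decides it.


Technique: partial fractions — once ρ**2 + 7*ρ + 12 is factored, each root contributes a simple-fraction term; integrate them one at a time.


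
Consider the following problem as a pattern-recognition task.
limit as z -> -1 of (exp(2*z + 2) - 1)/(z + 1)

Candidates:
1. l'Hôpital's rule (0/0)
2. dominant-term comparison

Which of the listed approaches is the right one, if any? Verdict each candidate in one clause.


Technique: l'Hôpital's rule (0/0) — substituting -1 gives 0 over 0; differentiate top and bottom once and re-evaluate. One could equally expand both pieces locally and compare leading terms; the rule does that in one stroke.
- l'Hôpital's rule (0/0) — yes, a natural case for it.
- dominant-term comparison: no dominant power emerges to decide the limit by degree comparison.


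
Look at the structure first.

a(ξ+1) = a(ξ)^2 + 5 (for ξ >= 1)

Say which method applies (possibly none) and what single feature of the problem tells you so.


Verdict: no special technique — the recurrence is nonlinear in the sequence terms; no linear-recurrence method fits it as written — one iterates or studies it directly.


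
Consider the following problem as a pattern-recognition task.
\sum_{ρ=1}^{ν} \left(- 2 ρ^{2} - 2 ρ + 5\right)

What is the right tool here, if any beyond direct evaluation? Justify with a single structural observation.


Method: no special technique — with only polynomial terms in ρ present, the classical sum-of-powers identities are all you need.


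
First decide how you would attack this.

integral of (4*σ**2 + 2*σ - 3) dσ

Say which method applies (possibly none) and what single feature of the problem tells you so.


Diagnosis: no special technique — scan for structure and find none: constant multiples of powers of σ, integrate directly.


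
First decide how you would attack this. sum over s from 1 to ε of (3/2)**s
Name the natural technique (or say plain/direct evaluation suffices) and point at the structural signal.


Technique: the geometric series formula — term-over-term division gives 3/2 every time — index-free ratio, geometric sum formula applies.


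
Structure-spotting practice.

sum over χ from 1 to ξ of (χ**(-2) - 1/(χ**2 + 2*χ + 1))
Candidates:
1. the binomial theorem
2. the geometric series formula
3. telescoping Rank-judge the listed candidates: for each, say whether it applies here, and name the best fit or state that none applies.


Diagnosis: telescoping — consecutive terms evaluate one function at adjacent indices (χ**(-2) is its current value): one term's tail is the next term's head, so the chain collapses.
- the binomial theorem — the terms lack the binomial-coefficient-weighted complementary-power pattern of an expansion.
- the geometric series formula: dividing successive terms gives an index-dependent quantity, not a constant.
- telescoping — yes — fits the structure here.


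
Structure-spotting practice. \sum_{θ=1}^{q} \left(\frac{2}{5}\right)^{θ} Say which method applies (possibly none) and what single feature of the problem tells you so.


Diagnosis: the geometric series formula — each term is \frac{2}{5} times the previous one, so the geometric-series formula applies directly.


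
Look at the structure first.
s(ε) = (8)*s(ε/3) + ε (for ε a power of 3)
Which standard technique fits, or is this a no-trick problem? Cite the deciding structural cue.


Technique: the master substitution — the argument shrinks by the factor 3, so measure the index on a logarithmic scale and the recursion becomes a shift.


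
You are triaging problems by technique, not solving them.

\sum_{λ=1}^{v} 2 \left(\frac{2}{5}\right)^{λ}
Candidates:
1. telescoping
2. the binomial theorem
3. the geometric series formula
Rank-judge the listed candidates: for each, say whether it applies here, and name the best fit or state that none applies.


Verdict: the geometric series formula — each summand is the previous one scaled by \frac{2}{5}; that constant multiplier is itself the geometric structure.
- telescoping — computed from the summand as displayed, the partial sums build up without the pairwise collapse telescoping exploits.
- the binomial theorem: there is no pair of bases whose matched powers would reassemble into a single binomial power.
- the geometric series formula — applies; the problem has the shape this method handles.


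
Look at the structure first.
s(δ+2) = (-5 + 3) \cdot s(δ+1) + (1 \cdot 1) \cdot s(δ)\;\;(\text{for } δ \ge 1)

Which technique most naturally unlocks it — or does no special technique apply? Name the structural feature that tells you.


Technique: the characteristic-root method — because shifting δ leaves the equation's coefficients unchanged, exponential trials reduce it to algebra.


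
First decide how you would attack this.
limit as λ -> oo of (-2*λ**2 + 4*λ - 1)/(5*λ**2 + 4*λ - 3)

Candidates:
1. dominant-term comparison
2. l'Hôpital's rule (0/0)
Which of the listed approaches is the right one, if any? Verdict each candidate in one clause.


Diagnosis: dominant-term comparison — divide by the highest power of λ present: lower-order terms vanish and the dominant ratio remains.
- dominant-term comparison: applies; the problem has the shape this method handles.
- l'Hôpital's rule (0/0) — no 0/0 form appears: written as one quotient, top and bottom both grow without bound, and the ratio is decided by their leading terms.


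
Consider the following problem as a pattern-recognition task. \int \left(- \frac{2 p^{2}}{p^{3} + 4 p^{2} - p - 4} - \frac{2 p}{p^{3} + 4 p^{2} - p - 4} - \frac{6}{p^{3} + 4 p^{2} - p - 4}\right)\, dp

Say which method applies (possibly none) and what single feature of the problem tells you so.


Method: partial fractions — a proper rational integrand whose denominator splits into simpler factors — decompose into partial fractions first.


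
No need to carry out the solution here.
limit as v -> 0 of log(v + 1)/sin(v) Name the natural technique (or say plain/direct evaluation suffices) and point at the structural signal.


Best approach: l'Hôpital's rule (0/0) — the 0/0 form at 0 is the signature situation for l'Hôpital's rule. Expanding numerator and denominator to first order gives the same value — the rule automates exactly that.


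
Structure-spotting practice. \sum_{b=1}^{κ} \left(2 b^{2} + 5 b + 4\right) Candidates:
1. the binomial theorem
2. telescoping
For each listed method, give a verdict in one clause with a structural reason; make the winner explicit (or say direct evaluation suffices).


Technique: no special technique — no ratio, no shift structure, no binomial pattern: sum the constant-multiple powers of b with known formulas.
- the binomial theorem: the summand does not match any term pattern of an expanded binomial power.
- telescoping: as presented, consecutive terms share no shifted copy to cancel against — no rewrite is on display to change that.


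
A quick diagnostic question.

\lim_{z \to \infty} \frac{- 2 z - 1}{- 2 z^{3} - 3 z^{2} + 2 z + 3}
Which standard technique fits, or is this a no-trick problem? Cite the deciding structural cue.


Method: dominant-term comparison — as z grows, only the highest-degree terms matter — compare leading terms and read the limit off. Differentiating the expression as a single quotient would eventually settle it as well; matching dominant growth settles it immediately.


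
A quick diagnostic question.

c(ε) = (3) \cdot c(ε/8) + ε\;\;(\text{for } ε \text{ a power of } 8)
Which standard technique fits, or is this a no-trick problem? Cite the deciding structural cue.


Best approach: the master substitution — treat m = log base 8 of ε as the new clock: one recursion step advances m by one while ε scales by 8.


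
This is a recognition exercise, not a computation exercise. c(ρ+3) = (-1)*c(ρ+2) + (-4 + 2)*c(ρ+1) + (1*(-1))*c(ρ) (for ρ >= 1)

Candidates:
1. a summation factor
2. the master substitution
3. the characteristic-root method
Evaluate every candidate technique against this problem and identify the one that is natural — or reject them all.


Verdict: the characteristic-root method — the recurrence treats every index alike (constant coefficients, no forcing) — precisely the regime where r^ρ trials close it.
- a summation factor: the recurrence reaches back more than one step, outside the first-order family a summation factor normalizes.
- the master substitution — the recursion shifts the index rather than dividing it.
- the characteristic-root method — yes — fits the structure here.


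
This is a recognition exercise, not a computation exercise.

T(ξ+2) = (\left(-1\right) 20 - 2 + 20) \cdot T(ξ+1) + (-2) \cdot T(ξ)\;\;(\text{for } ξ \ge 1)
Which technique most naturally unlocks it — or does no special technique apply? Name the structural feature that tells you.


Verdict: the characteristic-root method — no index-dependence in the weights and nothing inhomogeneous: classic characteristic-equation setup.


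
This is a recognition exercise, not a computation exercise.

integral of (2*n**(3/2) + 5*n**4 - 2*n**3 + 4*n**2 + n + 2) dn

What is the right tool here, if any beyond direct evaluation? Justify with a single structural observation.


Technique: no special technique — nothing composite, nothing rational, nothing trigonometric — each constant-multiple power of n integrates by the power rule alone.


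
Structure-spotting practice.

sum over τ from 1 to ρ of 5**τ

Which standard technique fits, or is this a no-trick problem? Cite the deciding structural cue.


Diagnosis: the geometric series formula — each term is 5 times the previous one, so the geometric-series formula applies directly.


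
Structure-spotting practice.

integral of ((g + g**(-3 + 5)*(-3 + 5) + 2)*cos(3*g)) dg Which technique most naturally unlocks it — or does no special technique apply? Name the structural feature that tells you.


Verdict: integration by parts — a polynomial factor (g + g**(-3 + 5)*(-3 + 5) + 2) multiplies cos(3*g); differentiating (g + g**(-3 + 5)*(-3 + 5) + 2) lowers its degree while cos(3*g) integrates cleanly, so parts wins.


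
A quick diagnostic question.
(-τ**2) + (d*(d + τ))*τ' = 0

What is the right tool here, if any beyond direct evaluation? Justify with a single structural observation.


Technique: the homogeneous substitution — the slope is degree-zero homogeneous: the ratio substitution v = τ/d collapses it. With the right rearrangement (exchanging the roles of the variables where needed), this also fits a Bernoulli template; the homogeneous substitution reads the structure directly.


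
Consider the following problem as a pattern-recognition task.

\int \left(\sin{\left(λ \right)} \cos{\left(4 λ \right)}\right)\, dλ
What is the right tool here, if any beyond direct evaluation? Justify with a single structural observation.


Best approach: a trigonometric identity — distinct frequencies under one product (\sin{\left(λ \right)} \cos{\left(4 λ \right)}): the product-to-sum identity is the systematic route to an integrable form.


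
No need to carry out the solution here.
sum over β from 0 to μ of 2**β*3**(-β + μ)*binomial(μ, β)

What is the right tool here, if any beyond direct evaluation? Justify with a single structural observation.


Verdict: the binomial theorem — the binomial coefficients weight matched powers of 2 and 3, which is exactly the expansion of a binomial power.


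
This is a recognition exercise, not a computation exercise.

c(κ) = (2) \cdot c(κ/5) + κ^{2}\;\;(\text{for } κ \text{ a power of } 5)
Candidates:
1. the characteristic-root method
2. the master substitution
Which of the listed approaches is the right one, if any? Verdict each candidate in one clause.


Method: the master substitution — the argument contracts 5-fold per step: reindex κ exponentially and solve the linear recurrence in the new index.
- the characteristic-root method: the recursion divides its index rather than shifting it — outside the constant-shift family the root method covers.
- the master substitution — applicable, and directly so.


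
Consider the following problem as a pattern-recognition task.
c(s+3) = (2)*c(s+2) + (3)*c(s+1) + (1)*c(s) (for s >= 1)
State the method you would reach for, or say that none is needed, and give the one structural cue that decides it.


Method: the characteristic-root method — shift-invariance with fixed coefficients calls for exponential trials; the characteristic polynomial finds every r^s.


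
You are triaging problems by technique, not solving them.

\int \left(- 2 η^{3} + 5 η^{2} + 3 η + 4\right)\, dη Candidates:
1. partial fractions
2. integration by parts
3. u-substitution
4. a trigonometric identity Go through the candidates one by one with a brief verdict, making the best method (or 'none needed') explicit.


Method: no special technique — nothing composite, nothing rational, nothing trigonometric — each constant-multiple power of η integrates by the power rule alone.
- partial fractions: the expression is not a ratio of polynomials that decomposes further.
- integration by parts — splitting off a factor buys nothing — the integrand integrates directly without parts.
- u-substitution: no substitution does more than relabel what direct integration already handles.
- a trigonometric identity — with no trigonometric functions present, identity rewriting has no target.


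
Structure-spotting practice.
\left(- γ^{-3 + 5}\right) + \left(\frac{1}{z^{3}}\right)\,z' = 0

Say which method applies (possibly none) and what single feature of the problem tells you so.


Verdict: separation of variables — the slope splits multiplicatively: γ^{-3 + 5} carrying all γ-dependence times z^{3} carrying all z-dependence — separate and integrate. The equation is exact as it stands too — a potential function exists — though separation reads the split structure directly.


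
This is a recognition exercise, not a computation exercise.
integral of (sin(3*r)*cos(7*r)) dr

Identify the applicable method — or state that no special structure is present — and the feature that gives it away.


Diagnosis: a trigonometric identity — two different frequencies multiply in sin(3*r)*cos(7*r); the product-to-sum formula separates them.


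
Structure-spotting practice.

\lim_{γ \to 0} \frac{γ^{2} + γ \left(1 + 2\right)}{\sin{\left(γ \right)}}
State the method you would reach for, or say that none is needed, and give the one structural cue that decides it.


Technique: l'Hôpital's rule (0/0) — numerator and denominator both vanish at 0 — a genuine 0/0 form, which is exactly when l'Hôpital applies. Known elementary limits would finish this too — the rule just bypasses the case analysis.


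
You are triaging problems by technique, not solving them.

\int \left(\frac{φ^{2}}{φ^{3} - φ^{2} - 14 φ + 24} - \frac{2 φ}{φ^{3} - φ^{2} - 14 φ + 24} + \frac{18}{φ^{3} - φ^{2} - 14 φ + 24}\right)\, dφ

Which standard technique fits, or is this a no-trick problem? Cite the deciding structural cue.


Verdict: partial fractions — a proper rational integrand over the factorable φ^{3} - φ^{2} - 14 φ + 24: partial fractions reduce it to elementary pieces.


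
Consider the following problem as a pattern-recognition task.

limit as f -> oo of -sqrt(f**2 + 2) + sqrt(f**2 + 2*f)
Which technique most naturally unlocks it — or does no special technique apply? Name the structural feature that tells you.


Method: conjugate multiplication — turning the difference into a conjugate-rationalized ratio makes the limit readable.


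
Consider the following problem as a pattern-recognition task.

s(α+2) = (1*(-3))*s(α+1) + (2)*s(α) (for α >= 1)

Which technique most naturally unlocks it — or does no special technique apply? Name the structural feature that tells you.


Technique: the characteristic-root method — because shifting α leaves the equation's coefficients unchanged, exponential trials reduce it to algebra.


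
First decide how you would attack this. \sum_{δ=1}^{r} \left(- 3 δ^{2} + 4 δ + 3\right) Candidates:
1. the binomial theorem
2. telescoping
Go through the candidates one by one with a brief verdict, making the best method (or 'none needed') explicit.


Technique: no special technique — this is bookkeeping, not technique: standard formulas for sums of constant-multiple powers of δ apply termwise.
- the binomial theorem — no binomial coefficients pair with matched powers.
- telescoping — as presented, consecutive terms share no shifted copy to cancel against — no rewrite is on display to change that.


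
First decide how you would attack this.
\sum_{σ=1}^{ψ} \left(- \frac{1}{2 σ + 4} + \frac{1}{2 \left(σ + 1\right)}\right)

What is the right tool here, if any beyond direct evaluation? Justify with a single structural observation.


Method: telescoping — a difference of consecutive values of one function (\frac{1}{2 \left(σ + 1\right)} at one index and the next) — telescoping by construction.


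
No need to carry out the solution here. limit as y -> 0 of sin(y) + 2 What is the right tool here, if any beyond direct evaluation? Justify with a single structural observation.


Diagnosis: no special technique — the function is continuous at 0; evaluation is itself the limit, no machinery required.


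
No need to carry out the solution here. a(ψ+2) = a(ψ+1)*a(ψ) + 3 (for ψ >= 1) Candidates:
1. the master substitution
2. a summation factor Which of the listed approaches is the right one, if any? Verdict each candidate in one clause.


Diagnosis: no special technique — the new term depends nonlinearly on the old ones, which disqualifies every superposition-based technique.
- the master substitution — there is no divide-the-index recursive argument.
- a summation factor: no summation factor applies — the rule is not linear in the sequence values.


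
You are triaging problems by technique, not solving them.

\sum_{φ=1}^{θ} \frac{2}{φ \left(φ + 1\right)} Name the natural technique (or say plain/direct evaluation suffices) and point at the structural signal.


Method: telescoping — \frac{2}{φ \left(φ + 1\right)} hides a difference of shifted reciprocals — decompose it and the middle of the sum vanishes.


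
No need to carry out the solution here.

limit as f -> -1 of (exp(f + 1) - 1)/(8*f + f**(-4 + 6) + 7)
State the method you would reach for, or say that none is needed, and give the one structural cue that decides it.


Diagnosis: l'Hôpital's rule (0/0) — plug in -1: top and bottom both hit zero, so differentiate each and retry. Expanding numerator and denominator to first order gives the same value — the rule automates exactly that.
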